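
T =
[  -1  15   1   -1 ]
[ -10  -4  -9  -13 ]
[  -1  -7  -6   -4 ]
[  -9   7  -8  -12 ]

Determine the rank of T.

Row reduce to echelon form.
R2 ← R2 − (10)·R1: [0, -154, -19, -3]
R3 ← R3 − R1: [0, -22, -7, -3]
R4 ← R4 − (9)·R1: [0, -128, -17, -3]
R3 ← R3 − (1/7)·R2: [0, 0, -30/7, -18/7]
R4 ← R4 − (64/77)·R2: [0, 0, -93/77, -39/77]
R4 ← R4 − (31/110)·R3: [0, 0, 0, 12/55]
Echelon form has 4 nonzero rows, so rank(T) = 4.

4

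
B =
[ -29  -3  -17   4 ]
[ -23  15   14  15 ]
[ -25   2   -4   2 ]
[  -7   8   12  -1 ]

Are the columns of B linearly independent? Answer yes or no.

yes

Row reduce B to echelon form.
R2 ← R2 − (23/29)·R1: [0, 504/29, 797/29, 343/29]
R3 ← R3 − (25/29)·R1: [0, 133/29, 309/29, -42/29]
R4 ← R4 − (7/29)·R1: [0, 253/29, 467/29, -57/29]
R3 ← R3 − (19/72)·R2: [0, 0, 245/72, -329/72]
R4 ← R4 − (253/504)·R2: [0, 0, 1163/504, -569/72]
R4 ← R4 − (1163/1715)·R3: [0, 0, 0, -1177/245]
4 pivots among 4 columns.
Every column is a pivot column, so the columns are linearly independent.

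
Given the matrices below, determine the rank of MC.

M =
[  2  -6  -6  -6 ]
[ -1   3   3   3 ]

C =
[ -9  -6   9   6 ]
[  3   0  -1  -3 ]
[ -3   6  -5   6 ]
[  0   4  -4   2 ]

1

First compute MC:
[[-18, -72,  78, -18],
 [  9,  36, -39,   9]]
Now row reduce the product.
R2 ← R2 + (1/2)·R1: [0, 0, 0, 0]
1 nonzero row, so rank(MC) = 1.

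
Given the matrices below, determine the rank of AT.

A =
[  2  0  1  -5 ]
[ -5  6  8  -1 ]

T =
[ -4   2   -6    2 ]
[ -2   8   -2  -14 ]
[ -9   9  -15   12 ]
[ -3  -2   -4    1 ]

First compute AT:
[[ -2,  23,  -7,  11],
 [-61, 112, -98,   1]]
Now row reduce the product.
R2 ← R2 − (61/2)·R1: [0, -1179/2, 231/2, -669/2]
2 nonzero rows, so rank(AT) = 2.

2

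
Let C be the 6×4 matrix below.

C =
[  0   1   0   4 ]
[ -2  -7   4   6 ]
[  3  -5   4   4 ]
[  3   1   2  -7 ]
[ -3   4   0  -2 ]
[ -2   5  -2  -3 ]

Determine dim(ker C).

0

Row reduce to echelon form.
Swap R1 ↔ R2
R3 ← R3 + (3/2)·R1: [0, -31/2, 10, 13]
R4 ← R4 + (3/2)·R1: [0, -19/2, 8, 2]
R5 ← R5 − (3/2)·R1: [0, 29/2, -6, -11]
R6 ← R6 − R1: [0, 12, -6, -9]
R3 ← R3 + (31/2)·R2: [0, 0, 10, 75]
R4 ← R4 + (19/2)·R2: [0, 0, 8, 40]
R5 ← R5 − (29/2)·R2: [0, 0, -6, -69]
R6 ← R6 − (12)·R2: [0, 0, -6, -57]
R4 ← R4 − (4/5)·R3: [0, 0, 0, -20]
R5 ← R5 + (3/5)·R3: [0, 0, 0, -24]
R6 ← R6 + (3/5)·R3: [0, 0, 0, -12]
R5 ← R5 − (6/5)·R4: [0, 0, 0, 0]
R6 ← R6 − (3/5)·R4: [0, 0, 0, 0]
4 nonzero rows, so rank(C) = 4.
C has 4 columns; by rank–nullity, nullity = 4 − 4 = 0.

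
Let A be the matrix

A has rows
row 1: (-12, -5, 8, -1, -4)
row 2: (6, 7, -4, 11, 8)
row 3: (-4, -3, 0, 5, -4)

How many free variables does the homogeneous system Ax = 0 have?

Row reduce to echelon form.
R2 ← R2 + (1/2)·R1: [0, 9/2, 0, 21/2, 6]
R3 ← R3 − (1/3)·R1: [0, -4/3, -8/3, 16/3, -8/3]
R3 ← R3 + (8/27)·R2: [0, 0, -8/3, 76/9, -8/9]
3 nonzero rows, so rank(A) = 3.
A has 5 columns; by rank–nullity, nullity = 5 − 3 = 2.

2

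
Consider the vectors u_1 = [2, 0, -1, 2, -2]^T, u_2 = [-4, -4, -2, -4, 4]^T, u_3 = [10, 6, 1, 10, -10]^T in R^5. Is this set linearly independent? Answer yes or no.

no

Form the matrix with these vectors as rows and row reduce.
R2 ← R2 + (2)·R1: [0, -4, -4, 0, 0]
R3 ← R3 − (5)·R1: [0, 6, 6, 0, 0]
R3 ← R3 + (3/2)·R2: [0, 0, 0, 0, 0]
2 nonzero rows, so the 3 vectors span a space of dimension 2.
Since 2 < 3, the vectors are linearly dependent.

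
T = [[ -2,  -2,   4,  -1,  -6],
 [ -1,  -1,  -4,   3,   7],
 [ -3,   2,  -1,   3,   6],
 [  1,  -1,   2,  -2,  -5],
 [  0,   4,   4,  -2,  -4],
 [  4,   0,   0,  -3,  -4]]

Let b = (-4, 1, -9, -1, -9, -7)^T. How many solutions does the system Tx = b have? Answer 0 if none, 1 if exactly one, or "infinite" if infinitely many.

Row reduce the augmented matrix [T | b].
R2 ← R2 − (1/2)·R1: [0, 0, -6, 7/2, 10, 3]
R3 ← R3 − (3/2)·R1: [0, 5, -7, 9/2, 15, -3]
R4 ← R4 + (1/2)·R1: [0, -2, 4, -5/2, -8, -3]
R6 ← R6 + (2)·R1: [0, -4, 8, -5, -16, -15]
Swap R2 ↔ R3
R4 ← R4 + (2/5)·R2: [0, 0, 6/5, -7/10, -2, -21/5]
R5 ← R5 − (4/5)·R2: [0, 0, 48/5, -28/5, -16, -33/5]
R6 ← R6 + (4/5)·R2: [0, 0, 12/5, -7/5, -4, -87/5]
R4 ← R4 + (1/5)·R3: [0, 0, 0, 0, 0, -18/5]
R5 ← R5 + (8/5)·R3: [0, 0, 0, 0, 0, -9/5]
R6 ← R6 + (2/5)·R3: [0, 0, 0, 0, 0, -81/5]
R5 ← R5 − (1/2)·R4: [0, 0, 0, 0, 0, 0]
R6 ← R6 − (9/2)·R4: [0, 0, 0, 0, 0, 0]
The echelon form has 4 nonzero rows; the last pivot sits in the augmented column, so rank(T) = 3 but rank([T|b]) = 4.
Since the ranks differ, the system is inconsistent.
It has no solutions.

0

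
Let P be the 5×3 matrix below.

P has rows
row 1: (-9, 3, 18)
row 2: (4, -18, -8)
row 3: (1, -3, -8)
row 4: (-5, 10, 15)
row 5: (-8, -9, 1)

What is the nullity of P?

Row reduce to echelon form.
R2 ← R2 + (4/9)·R1: [0, -50/3, 0]
R3 ← R3 + (1/9)·R1: [0, -8/3, -6]
R4 ← R4 − (5/9)·R1: [0, 25/3, 5]
R5 ← R5 − (8/9)·R1: [0, -35/3, -15]
R3 ← R3 − (4/25)·R2: [0, 0, -6]
R4 ← R4 + (1/2)·R2: [0, 0, 5]
R5 ← R5 − (7/10)·R2: [0, 0, -15]
R4 ← R4 + (5/6)·R3: [0, 0, 0]
R5 ← R5 − (5/2)·R3: [0, 0, 0]
3 nonzero rows, so rank(P) = 3.
P has 3 columns; by rank–nullity, nullity = 3 − 3 = 0.

0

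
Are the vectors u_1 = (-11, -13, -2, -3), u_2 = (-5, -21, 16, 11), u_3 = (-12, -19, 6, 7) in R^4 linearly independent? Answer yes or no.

yes

Form the matrix with these vectors as rows and row reduce.
R2 ← R2 − (5/11)·R1: [0, -166/11, 186/11, 136/11]
R3 ← R3 − (12/11)·R1: [0, -53/11, 90/11, 113/11]
R3 ← R3 − (53/166)·R2: [0, 0, 231/83, 525/83]
3 nonzero rows, so the 3 vectors span a space of dimension 3.
Since 3 = 3, the vectors are linearly independent.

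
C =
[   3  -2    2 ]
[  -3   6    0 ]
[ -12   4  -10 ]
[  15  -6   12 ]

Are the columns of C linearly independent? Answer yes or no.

no

Row reduce C to echelon form.
R2 ← R2 + R1: [0, 4, 2]
R3 ← R3 + (4)·R1: [0, -4, -2]
R4 ← R4 − (5)·R1: [0, 4, 2]
R3 ← R3 + R2: [0, 0, 0]
R4 ← R4 − R2: [0, 0, 0]
2 pivots among 3 columns.
Only 2 < 3 pivot columns, so the columns are linearly dependent.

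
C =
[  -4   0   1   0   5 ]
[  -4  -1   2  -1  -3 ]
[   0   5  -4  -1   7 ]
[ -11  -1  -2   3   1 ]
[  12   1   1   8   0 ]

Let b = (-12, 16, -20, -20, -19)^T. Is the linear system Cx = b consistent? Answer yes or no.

yes

Row reduce the augmented matrix [C | b].
R2 ← R2 − R1: [0, -1, 1, -1, -8, 28]
R4 ← R4 − (11/4)·R1: [0, -1, -19/4, 3, -51/4, 13]
R5 ← R5 + (3)·R1: [0, 1, 4, 8, 15, -55]
R3 ← R3 + (5)·R2: [0, 0, 1, -6, -33, 120]
R4 ← R4 − R2: [0, 0, -23/4, 4, -19/4, -15]
R5 ← R5 + R2: [0, 0, 5, 7, 7, -27]
R4 ← R4 + (23/4)·R3: [0, 0, 0, -61/2, -389/2, 675]
R5 ← R5 − (5)·R3: [0, 0, 0, 37, 172, -627]
R5 ← R5 + (74/61)·R4: [0, 0, 0, 0, -3901/61, 11703/61]
The echelon form has 5 nonzero rows, and every pivot lies in the first 5 columns, so rank(C) = rank([C|b]) = 5.
The system is consistent.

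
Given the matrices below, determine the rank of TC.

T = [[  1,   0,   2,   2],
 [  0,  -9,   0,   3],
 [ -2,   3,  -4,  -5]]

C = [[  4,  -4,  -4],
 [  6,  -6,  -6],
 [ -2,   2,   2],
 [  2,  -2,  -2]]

First compute TC:
[[  4,  -4,  -4],
 [-48,  48,  48],
 [  8,  -8,  -8]]
Now row reduce the product.
R2 ← R2 + (12)·R1: [0, 0, 0]
R3 ← R3 − (2)·R1: [0, 0, 0]
1 nonzero row, so rank(TC) = 1.

1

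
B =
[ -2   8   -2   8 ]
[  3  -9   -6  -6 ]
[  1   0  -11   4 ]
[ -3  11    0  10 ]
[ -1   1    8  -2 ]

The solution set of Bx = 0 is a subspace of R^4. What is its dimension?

2

Row reduce to echelon form.
R2 ← R2 + (3/2)·R1: [0, 3, -9, 6]
R3 ← R3 + (1/2)·R1: [0, 4, -12, 8]
R4 ← R4 − (3/2)·R1: [0, -1, 3, -2]
R5 ← R5 − (1/2)·R1: [0, -3, 9, -6]
R3 ← R3 − (4/3)·R2: [0, 0, 0, 0]
R4 ← R4 + (1/3)·R2: [0, 0, 0, 0]
R5 ← R5 + R2: [0, 0, 0, 0]
2 nonzero rows, so rank(B) = 2.
B has 4 columns; by rank–nullity, nullity = 4 − 2 = 2.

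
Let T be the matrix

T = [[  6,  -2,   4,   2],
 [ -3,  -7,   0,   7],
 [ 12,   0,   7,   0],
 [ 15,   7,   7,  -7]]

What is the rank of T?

Row reduce to echelon form.
R2 ← R2 + (1/2)·R1: [0, -8, 2, 8]
R3 ← R3 − (2)·R1: [0, 4, -1, -4]
R4 ← R4 − (5/2)·R1: [0, 12, -3, -12]
R3 ← R3 + (1/2)·R2: [0, 0, 0, 0]
R4 ← R4 + (3/2)·R2: [0, 0, 0, 0]
Echelon form has 2 nonzero rows, so rank(T) = 2.

2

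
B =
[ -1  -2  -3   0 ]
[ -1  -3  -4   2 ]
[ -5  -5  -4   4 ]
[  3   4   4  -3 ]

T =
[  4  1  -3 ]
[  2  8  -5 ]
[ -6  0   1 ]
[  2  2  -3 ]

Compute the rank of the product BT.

3

First compute BT:
[[ 10, -17,  10],
 [ 18, -21,   8],
 [  2, -37,  24],
 [-10,  29, -16]]
Now row reduce the product.
R2 ← R2 − (9/5)·R1: [0, 48/5, -10]
R3 ← R3 − (1/5)·R1: [0, -168/5, 22]
R4 ← R4 + R1: [0, 12, -6]
R3 ← R3 + (7/2)·R2: [0, 0, -13]
R4 ← R4 − (5/4)·R2: [0, 0, 13/2]
R4 ← R4 + (1/2)·R3: [0, 0, 0]
3 nonzero rows, so rank(BT) = 3.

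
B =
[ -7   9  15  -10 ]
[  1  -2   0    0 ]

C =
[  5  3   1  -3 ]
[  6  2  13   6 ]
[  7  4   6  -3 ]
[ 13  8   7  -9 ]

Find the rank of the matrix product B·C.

First compute BC:
[[ -6, -23, 130, 120],
 [ -7,  -1, -25, -15]]
Now row reduce the product.
R2 ← R2 − (7/6)·R1: [0, 155/6, -530/3, -155]
2 nonzero rows, so rank(BC) = 2.

2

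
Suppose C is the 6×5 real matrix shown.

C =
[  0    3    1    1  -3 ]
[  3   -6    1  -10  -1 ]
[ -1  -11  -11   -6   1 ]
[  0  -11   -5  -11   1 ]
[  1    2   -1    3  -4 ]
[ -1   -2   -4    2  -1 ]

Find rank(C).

5

Row reduce to echelon form.
Swap R1 ↔ R2
R3 ← R3 + (1/3)·R1: [0, -13, -32/3, -28/3, 2/3]
R5 ← R5 − (1/3)·R1: [0, 4, -4/3, 19/3, -11/3]
R6 ← R6 + (1/3)·R1: [0, -4, -11/3, -4/3, -4/3]
R3 ← R3 + (13/3)·R2: [0, 0, -19/3, -5, -37/3]
R4 ← R4 + (11/3)·R2: [0, 0, -4/3, -22/3, -10]
R5 ← R5 − (4/3)·R2: [0, 0, -8/3, 5, 1/3]
R6 ← R6 + (4/3)·R2: [0, 0, -7/3, 0, -16/3]
R4 ← R4 − (4/19)·R3: [0, 0, 0, -358/57, -422/57]
R5 ← R5 − (8/19)·R3: [0, 0, 0, 135/19, 105/19]
R6 ← R6 − (7/19)·R3: [0, 0, 0, 35/19, -15/19]
R5 ← R5 + (405/358)·R4: [0, 0, 0, 0, -510/179]
R6 ← R6 + (105/358)·R4: [0, 0, 0, 0, -530/179]
R6 ← R6 − (53/51)·R5: [0, 0, 0, 0, 0]
Echelon form has 5 nonzero rows, so rank(C) = 5.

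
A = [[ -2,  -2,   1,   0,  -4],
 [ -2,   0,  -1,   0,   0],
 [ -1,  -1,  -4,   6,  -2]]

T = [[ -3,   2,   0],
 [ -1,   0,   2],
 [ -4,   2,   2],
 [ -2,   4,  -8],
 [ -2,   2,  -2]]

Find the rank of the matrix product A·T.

First compute AT:
[[ 12, -10,   6],
 [ 10,  -6,  -2],
 [ 12,  10, -54]]
Now row reduce the product.
R2 ← R2 − (5/6)·R1: [0, 7/3, -7]
R3 ← R3 − R1: [0, 20, -60]
R3 ← R3 − (60/7)·R2: [0, 0, 0]
2 nonzero rows, so rank(AT) = 2.

2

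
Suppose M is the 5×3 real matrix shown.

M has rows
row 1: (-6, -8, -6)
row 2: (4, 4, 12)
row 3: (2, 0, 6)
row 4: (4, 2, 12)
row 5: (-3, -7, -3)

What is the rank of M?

Row reduce to echelon form.
R2 ← R2 + (2/3)·R1: [0, -4/3, 8]
R3 ← R3 + (1/3)·R1: [0, -8/3, 4]
R4 ← R4 + (2/3)·R1: [0, -10/3, 8]
R5 ← R5 − (1/2)·R1: [0, -3, 0]
R3 ← R3 − (2)·R2: [0, 0, -12]
R4 ← R4 − (5/2)·R2: [0, 0, -12]
R5 ← R5 − (9/4)·R2: [0, 0, -18]
R4 ← R4 − R3: [0, 0, 0]
R5 ← R5 − (3/2)·R3: [0, 0, 0]
Echelon form has 3 nonzero rows, so rank(M) = 3.

3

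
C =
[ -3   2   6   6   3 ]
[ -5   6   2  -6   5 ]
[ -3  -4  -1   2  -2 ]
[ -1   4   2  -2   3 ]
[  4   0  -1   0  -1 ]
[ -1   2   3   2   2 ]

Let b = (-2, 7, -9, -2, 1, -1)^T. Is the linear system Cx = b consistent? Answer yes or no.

Row reduce the augmented matrix [C | b].
R2 ← R2 − (5/3)·R1: [0, 8/3, -8, -16, 0, 31/3]
R3 ← R3 − R1: [0, -6, -7, -4, -5, -7]
R4 ← R4 − (1/3)·R1: [0, 10/3, 0, -4, 2, -4/3]
R5 ← R5 + (4/3)·R1: [0, 8/3, 7, 8, 3, -5/3]
R6 ← R6 − (1/3)·R1: [0, 4/3, 1, 0, 1, -1/3]
R3 ← R3 + (9/4)·R2: [0, 0, -25, -40, -5, 65/4]
R4 ← R4 − (5/4)·R2: [0, 0, 10, 16, 2, -57/4]
R5 ← R5 − R2: [0, 0, 15, 24, 3, -12]
R6 ← R6 − (1/2)·R2: [0, 0, 5, 8, 1, -11/2]
R4 ← R4 + (2/5)·R3: [0, 0, 0, 0, 0, -31/4]
R5 ← R5 + (3/5)·R3: [0, 0, 0, 0, 0, -9/4]
R6 ← R6 + (1/5)·R3: [0, 0, 0, 0, 0, -9/4]
R5 ← R5 − (9/31)·R4: [0, 0, 0, 0, 0, 0]
R6 ← R6 − (9/31)·R4: [0, 0, 0, 0, 0, 0]
The echelon form has 4 nonzero rows; the last pivot sits in the augmented column, so rank(C) = 3 but rank([C|b]) = 4.
Since the ranks differ, the system is inconsistent.

no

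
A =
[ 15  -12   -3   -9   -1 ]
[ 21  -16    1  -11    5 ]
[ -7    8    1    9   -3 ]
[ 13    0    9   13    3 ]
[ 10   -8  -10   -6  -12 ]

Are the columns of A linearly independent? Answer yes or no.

Row reduce A to echelon form.
R2 ← R2 − (7/5)·R1: [0, 4/5, 26/5, 8/5, 32/5]
R3 ← R3 + (7/15)·R1: [0, 12/5, -2/5, 24/5, -52/15]
R4 ← R4 − (13/15)·R1: [0, 52/5, 58/5, 104/5, 58/15]
R5 ← R5 − (2/3)·R1: [0, 0, -8, 0, -34/3]
R3 ← R3 − (3)·R2: [0, 0, -16, 0, -68/3]
R4 ← R4 − (13)·R2: [0, 0, -56, 0, -238/3]
R4 ← R4 − (7/2)·R3: [0, 0, 0, 0, 0]
R5 ← R5 − (1/2)·R3: [0, 0, 0, 0, 0]
3 pivots among 5 columns.
Only 3 < 5 pivot columns, so the columns are linearly dependent.

no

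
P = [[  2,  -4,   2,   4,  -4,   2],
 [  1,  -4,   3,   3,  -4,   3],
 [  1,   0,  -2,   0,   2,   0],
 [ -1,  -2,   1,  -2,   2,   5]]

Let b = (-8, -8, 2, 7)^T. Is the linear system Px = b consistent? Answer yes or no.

no

Row reduce the augmented matrix [P | b].
R2 ← R2 − (1/2)·R1: [0, -2, 2, 1, -2, 2, -4]
R3 ← R3 − (1/2)·R1: [0, 2, -3, -2, 4, -1, 6]
R4 ← R4 + (1/2)·R1: [0, -4, 2, 0, 0, 6, 3]
R3 ← R3 + R2: [0, 0, -1, -1, 2, 1, 2]
R4 ← R4 − (2)·R2: [0, 0, -2, -2, 4, 2, 11]
R4 ← R4 − (2)·R3: [0, 0, 0, 0, 0, 0, 7]
The echelon form has 4 nonzero rows; the last pivot sits in the augmented column, so rank(P) = 3 but rank([P|b]) = 4.
Since the ranks differ, the system is inconsistent.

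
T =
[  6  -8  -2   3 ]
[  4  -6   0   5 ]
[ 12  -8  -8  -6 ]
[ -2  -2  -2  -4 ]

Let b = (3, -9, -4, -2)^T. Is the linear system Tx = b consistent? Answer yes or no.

Row reduce the augmented matrix [T | b].
R2 ← R2 − (2/3)·R1: [0, -2/3, 4/3, 3, -11]
R3 ← R3 − (2)·R1: [0, 8, -4, -12, -10]
R4 ← R4 + (1/3)·R1: [0, -14/3, -8/3, -3, -1]
R3 ← R3 + (12)·R2: [0, 0, 12, 24, -142]
R4 ← R4 − (7)·R2: [0, 0, -12, -24, 76]
R4 ← R4 + R3: [0, 0, 0, 0, -66]
The echelon form has 4 nonzero rows; the last pivot sits in the augmented column, so rank(T) = 3 but rank([T|b]) = 4.
Since the ranks differ, the system is inconsistent.

no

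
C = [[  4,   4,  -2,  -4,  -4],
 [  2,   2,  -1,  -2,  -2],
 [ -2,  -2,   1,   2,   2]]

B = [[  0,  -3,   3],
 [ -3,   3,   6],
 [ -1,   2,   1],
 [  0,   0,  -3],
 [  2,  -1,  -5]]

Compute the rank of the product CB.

First compute CB:
[[-18,   0,  66],
 [ -9,   0,  33],
 [  9,   0, -33]]
Now row reduce the product.
R2 ← R2 − (1/2)·R1: [0, 0, 0]
R3 ← R3 + (1/2)·R1: [0, 0, 0]
1 nonzero row, so rank(CB) = 1.

1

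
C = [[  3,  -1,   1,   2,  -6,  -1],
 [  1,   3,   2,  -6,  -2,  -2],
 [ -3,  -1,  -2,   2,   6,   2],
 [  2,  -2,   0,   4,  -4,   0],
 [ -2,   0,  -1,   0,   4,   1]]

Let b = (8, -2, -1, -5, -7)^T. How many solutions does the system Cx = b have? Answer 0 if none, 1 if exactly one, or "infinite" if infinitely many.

0

Row reduce the augmented matrix [C | b].
R2 ← R2 − (1/3)·R1: [0, 10/3, 5/3, -20/3, 0, -5/3, -14/3]
R3 ← R3 + R1: [0, -2, -1, 4, 0, 1, 7]
R4 ← R4 − (2/3)·R1: [0, -4/3, -2/3, 8/3, 0, 2/3, -31/3]
R5 ← R5 + (2/3)·R1: [0, -2/3, -1/3, 4/3, 0, 1/3, -5/3]
R3 ← R3 + (3/5)·R2: [0, 0, 0, 0, 0, 0, 21/5]
R4 ← R4 + (2/5)·R2: [0, 0, 0, 0, 0, 0, -61/5]
R5 ← R5 + (1/5)·R2: [0, 0, 0, 0, 0, 0, -13/5]
R4 ← R4 + (61/21)·R3: [0, 0, 0, 0, 0, 0, 0]
R5 ← R5 + (13/21)·R3: [0, 0, 0, 0, 0, 0, 0]
The echelon form has 3 nonzero rows; the last pivot sits in the augmented column, so rank(C) = 2 but rank([C|b]) = 3.
Since the ranks differ, the system is inconsistent.
It has no solutions.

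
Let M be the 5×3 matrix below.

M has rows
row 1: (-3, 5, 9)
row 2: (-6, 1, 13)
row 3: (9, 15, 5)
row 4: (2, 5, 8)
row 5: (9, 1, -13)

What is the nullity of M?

Row reduce to echelon form.
R2 ← R2 − (2)·R1: [0, -9, -5]
R3 ← R3 + (3)·R1: [0, 30, 32]
R4 ← R4 + (2/3)·R1: [0, 25/3, 14]
R5 ← R5 + (3)·R1: [0, 16, 14]
R3 ← R3 + (10/3)·R2: [0, 0, 46/3]
R4 ← R4 + (25/27)·R2: [0, 0, 253/27]
R5 ← R5 + (16/9)·R2: [0, 0, 46/9]
R4 ← R4 − (11/18)·R3: [0, 0, 0]
R5 ← R5 − (1/3)·R3: [0, 0, 0]
3 nonzero rows, so rank(M) = 3.
M has 3 columns; by rank–nullity, nullity = 3 − 3 = 0.

0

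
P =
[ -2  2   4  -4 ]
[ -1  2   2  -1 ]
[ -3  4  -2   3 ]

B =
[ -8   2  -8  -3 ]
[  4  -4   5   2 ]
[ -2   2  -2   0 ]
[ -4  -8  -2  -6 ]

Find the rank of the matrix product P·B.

3

First compute PB:
[[ 32,  28,  26,  34],
 [ 16,   2,  16,  13],
 [ 32, -50,  42,  -1]]
Now row reduce the product.
R2 ← R2 − (1/2)·R1: [0, -12, 3, -4]
R3 ← R3 − R1: [0, -78, 16, -35]
R3 ← R3 − (13/2)·R2: [0, 0, -7/2, -9]
3 nonzero rows, so rank(PB) = 3.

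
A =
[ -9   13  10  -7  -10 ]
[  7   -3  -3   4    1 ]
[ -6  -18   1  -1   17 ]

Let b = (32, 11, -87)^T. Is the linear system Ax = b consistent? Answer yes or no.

Row reduce the augmented matrix [A | b].
R2 ← R2 + (7/9)·R1: [0, 64/9, 43/9, -13/9, -61/9, 323/9]
R3 ← R3 − (2/3)·R1: [0, -80/3, -17/3, 11/3, 71/3, -325/3]
R3 ← R3 + (15/4)·R2: [0, 0, 49/4, -7/4, -7/4, 105/4]
The echelon form has 3 nonzero rows, and every pivot lies in the first 5 columns, so rank(A) = rank([A|b]) = 3.
The system is consistent.

yes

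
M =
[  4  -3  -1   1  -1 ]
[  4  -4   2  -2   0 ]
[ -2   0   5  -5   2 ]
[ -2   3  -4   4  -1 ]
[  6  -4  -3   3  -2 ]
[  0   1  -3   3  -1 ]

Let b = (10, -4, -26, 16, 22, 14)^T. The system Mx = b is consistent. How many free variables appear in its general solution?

3

Row reduce the augmented matrix [M | b].
R2 ← R2 − R1: [0, -1, 3, -3, 1, -14]
R3 ← R3 + (1/2)·R1: [0, -3/2, 9/2, -9/2, 3/2, -21]
R4 ← R4 + (1/2)·R1: [0, 3/2, -9/2, 9/2, -3/2, 21]
R5 ← R5 − (3/2)·R1: [0, 1/2, -3/2, 3/2, -1/2, 7]
R3 ← R3 − (3/2)·R2: [0, 0, 0, 0, 0, 0]
R4 ← R4 + (3/2)·R2: [0, 0, 0, 0, 0, 0]
R5 ← R5 + (1/2)·R2: [0, 0, 0, 0, 0, 0]
R6 ← R6 + R2: [0, 0, 0, 0, 0, 0]
The echelon form has 2 nonzero rows, and every pivot lies in the first 5 columns, so rank(M) = rank([M|b]) = 2.
The system is consistent.
Free variables = (unknowns) − (rank) = 5 − 2 = 3.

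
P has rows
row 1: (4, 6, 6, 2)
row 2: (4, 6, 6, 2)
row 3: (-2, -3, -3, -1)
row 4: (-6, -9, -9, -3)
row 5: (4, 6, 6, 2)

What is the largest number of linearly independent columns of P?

Row reduce to echelon form.
R2 ← R2 − R1: [0, 0, 0, 0]
R3 ← R3 + (1/2)·R1: [0, 0, 0, 0]
R4 ← R4 + (3/2)·R1: [0, 0, 0, 0]
R5 ← R5 − R1: [0, 0, 0, 0]
Echelon form has 1 nonzero row, so rank(P) = 1.
The rank gives the maximum number of linearly independent columns: 1.

1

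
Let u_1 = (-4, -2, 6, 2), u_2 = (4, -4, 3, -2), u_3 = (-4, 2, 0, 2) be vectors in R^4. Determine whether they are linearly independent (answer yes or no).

no

Form the matrix with these vectors as rows and row reduce.
R2 ← R2 + R1: [0, -6, 9, 0]
R3 ← R3 − R1: [0, 4, -6, 0]
R3 ← R3 + (2/3)·R2: [0, 0, 0, 0]
2 nonzero rows, so the 3 vectors span a space of dimension 2.
Since 2 < 3, the vectors are linearly dependent.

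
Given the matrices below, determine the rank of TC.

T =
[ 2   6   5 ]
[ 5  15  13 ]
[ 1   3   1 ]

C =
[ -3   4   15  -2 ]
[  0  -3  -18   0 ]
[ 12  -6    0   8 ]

First compute TC:
[[ 54, -40, -78,  36],
 [141, -103, -195,  94],
 [  9, -11, -39,   6]]
Now row reduce the product.
R2 ← R2 − (47/18)·R1: [0, 13/9, 26/3, 0]
R3 ← R3 − (1/6)·R1: [0, -13/3, -26, 0]
R3 ← R3 + (3)·R2: [0, 0, 0, 0]
2 nonzero rows, so rank(TC) = 2.

2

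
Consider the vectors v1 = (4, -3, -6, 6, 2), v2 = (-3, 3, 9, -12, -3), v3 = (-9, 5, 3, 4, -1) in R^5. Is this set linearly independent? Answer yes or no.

no

Form the matrix with these vectors as rows and row reduce.
R2 ← R2 + (3/4)·R1: [0, 3/4, 9/2, -15/2, -3/2]
R3 ← R3 + (9/4)·R1: [0, -7/4, -21/2, 35/2, 7/2]
R3 ← R3 + (7/3)·R2: [0, 0, 0, 0, 0]
2 nonzero rows, so the 3 vectors span a space of dimension 2.
Since 2 < 3, the vectors are linearly dependent.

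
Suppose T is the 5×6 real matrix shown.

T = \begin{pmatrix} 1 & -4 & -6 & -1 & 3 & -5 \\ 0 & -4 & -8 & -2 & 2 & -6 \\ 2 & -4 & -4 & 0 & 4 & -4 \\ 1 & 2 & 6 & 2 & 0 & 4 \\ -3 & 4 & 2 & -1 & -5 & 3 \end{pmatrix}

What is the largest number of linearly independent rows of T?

2

Row reduce to echelon form.
R3 ← R3 − (2)·R1: [0, 4, 8, 2, -2, 6]
R4 ← R4 − R1: [0, 6, 12, 3, -3, 9]
R5 ← R5 + (3)·R1: [0, -8, -16, -4, 4, -12]
R3 ← R3 + R2: [0, 0, 0, 0, 0, 0]
R4 ← R4 + (3/2)·R2: [0, 0, 0, 0, 0, 0]
R5 ← R5 − (2)·R2: [0, 0, 0, 0, 0, 0]
Echelon form has 2 nonzero rows, so rank(T) = 2.
The rank gives the maximum number of linearly independent rows: 2.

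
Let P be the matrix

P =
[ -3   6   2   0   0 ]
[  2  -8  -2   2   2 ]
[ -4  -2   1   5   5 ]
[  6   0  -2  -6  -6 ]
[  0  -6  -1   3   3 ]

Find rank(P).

Row reduce to echelon form.
R2 ← R2 + (2/3)·R1: [0, -4, -2/3, 2, 2]
R3 ← R3 − (4/3)·R1: [0, -10, -5/3, 5, 5]
R4 ← R4 + (2)·R1: [0, 12, 2, -6, -6]
R3 ← R3 − (5/2)·R2: [0, 0, 0, 0, 0]
R4 ← R4 + (3)·R2: [0, 0, 0, 0, 0]
R5 ← R5 − (3/2)·R2: [0, 0, 0, 0, 0]
Echelon form has 2 nonzero rows, so rank(P) = 2.

2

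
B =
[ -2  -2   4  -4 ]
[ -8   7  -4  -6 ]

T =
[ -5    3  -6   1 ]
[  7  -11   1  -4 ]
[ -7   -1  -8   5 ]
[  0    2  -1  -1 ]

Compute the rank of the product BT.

2

First compute BT:
[[-32,   4, -18,  30],
 [117, -109,  93, -50]]
Now row reduce the product.
R2 ← R2 + (117/32)·R1: [0, -755/8, 435/16, 955/16]
2 nonzero rows, so rank(BT) = 2.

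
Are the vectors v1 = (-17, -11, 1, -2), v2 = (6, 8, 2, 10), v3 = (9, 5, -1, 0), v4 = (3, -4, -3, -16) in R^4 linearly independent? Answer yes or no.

yes

Form the matrix with these vectors as rows and row reduce.
R2 ← R2 + (6/17)·R1: [0, 70/17, 40/17, 158/17]
R3 ← R3 + (9/17)·R1: [0, -14/17, -8/17, -18/17]
R4 ← R4 + (3/17)·R1: [0, -101/17, -48/17, -278/17]
R3 ← R3 + (1/5)·R2: [0, 0, 0, 4/5]
R4 ← R4 + (101/70)·R2: [0, 0, 4/7, -103/35]
Swap R3 ↔ R4
4 nonzero rows, so the 4 vectors span a space of dimension 4.
Since 4 = 4, the vectors are linearly independent.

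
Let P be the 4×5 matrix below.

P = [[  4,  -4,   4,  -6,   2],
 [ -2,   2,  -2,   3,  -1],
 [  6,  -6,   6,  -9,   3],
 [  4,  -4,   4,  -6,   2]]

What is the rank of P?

1

Row reduce to echelon form.
R2 ← R2 + (1/2)·R1: [0, 0, 0, 0, 0]
R3 ← R3 − (3/2)·R1: [0, 0, 0, 0, 0]
R4 ← R4 − R1: [0, 0, 0, 0, 0]
Echelon form has 1 nonzero row, so rank(P) = 1.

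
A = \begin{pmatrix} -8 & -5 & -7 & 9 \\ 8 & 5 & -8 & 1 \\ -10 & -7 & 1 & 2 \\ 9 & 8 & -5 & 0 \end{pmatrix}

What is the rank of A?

Row reduce to echelon form.
R2 ← R2 + R1: [0, 0, -15, 10]
R3 ← R3 − (5/4)·R1: [0, -3/4, 39/4, -37/4]
R4 ← R4 + (9/8)·R1: [0, 19/8, -103/8, 81/8]
Swap R2 ↔ R3
R4 ← R4 + (19/6)·R2: [0, 0, 18, -115/6]
R4 ← R4 + (6/5)·R3: [0, 0, 0, -43/6]
Echelon form has 4 nonzero rows, so rank(A) = 4.

4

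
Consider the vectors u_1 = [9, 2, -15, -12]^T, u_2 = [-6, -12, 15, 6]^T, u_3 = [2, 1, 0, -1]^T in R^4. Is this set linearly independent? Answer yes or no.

Form the matrix with these vectors as rows and row reduce.
R2 ← R2 + (2/3)·R1: [0, -32/3, 5, -2]
R3 ← R3 − (2/9)·R1: [0, 5/9, 10/3, 5/3]
R3 ← R3 + (5/96)·R2: [0, 0, 115/32, 25/16]
3 nonzero rows, so the 3 vectors span a space of dimension 3.
Since 3 = 3, the vectors are linearly independent.

yes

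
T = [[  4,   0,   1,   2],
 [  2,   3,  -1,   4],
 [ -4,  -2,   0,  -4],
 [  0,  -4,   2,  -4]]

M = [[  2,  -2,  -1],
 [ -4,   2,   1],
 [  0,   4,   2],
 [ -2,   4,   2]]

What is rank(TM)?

2

First compute TM:
[[  4,   4,   2],
 [-16,  14,   7],
 [  8, -12,  -6],
 [ 24, -16,  -8]]
Now row reduce the product.
R2 ← R2 + (4)·R1: [0, 30, 15]
R3 ← R3 − (2)·R1: [0, -20, -10]
R4 ← R4 − (6)·R1: [0, -40, -20]
R3 ← R3 + (2/3)·R2: [0, 0, 0]
R4 ← R4 + (4/3)·R2: [0, 0, 0]
2 nonzero rows, so rank(TM) = 2.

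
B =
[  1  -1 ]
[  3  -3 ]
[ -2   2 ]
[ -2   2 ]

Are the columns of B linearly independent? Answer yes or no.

no

Row reduce B to echelon form.
R2 ← R2 − (3)·R1: [0, 0]
R3 ← R3 + (2)·R1: [0, 0]
R4 ← R4 + (2)·R1: [0, 0]
1 pivot among 2 columns.
Only 1 < 2 pivot columns, so the columns are linearly dependent.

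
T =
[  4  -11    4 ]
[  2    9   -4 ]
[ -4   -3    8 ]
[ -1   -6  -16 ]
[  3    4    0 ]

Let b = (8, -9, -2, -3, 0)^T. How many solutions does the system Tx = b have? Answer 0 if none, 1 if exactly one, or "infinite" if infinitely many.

0

Row reduce the augmented matrix [T | b].
R2 ← R2 − (1/2)·R1: [0, 29/2, -6, -13]
R3 ← R3 + R1: [0, -14, 12, 6]
R4 ← R4 + (1/4)·R1: [0, -35/4, -15, -1]
R5 ← R5 − (3/4)·R1: [0, 49/4, -3, -6]
R3 ← R3 + (28/29)·R2: [0, 0, 180/29, -190/29]
R4 ← R4 + (35/58)·R2: [0, 0, -540/29, -513/58]
R5 ← R5 − (49/58)·R2: [0, 0, 60/29, 289/58]
R4 ← R4 + (3)·R3: [0, 0, 0, -57/2]
R5 ← R5 − (1/3)·R3: [0, 0, 0, 43/6]
R5 ← R5 + (43/171)·R4: [0, 0, 0, 0]
The echelon form has 4 nonzero rows; the last pivot sits in the augmented column, so rank(T) = 3 but rank([T|b]) = 4.
Since the ranks differ, the system is inconsistent.
It has no solutions.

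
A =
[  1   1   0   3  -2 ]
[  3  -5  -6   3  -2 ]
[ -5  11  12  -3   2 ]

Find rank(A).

2

Row reduce to echelon form.
R2 ← R2 − (3)·R1: [0, -8, -6, -6, 4]
R3 ← R3 + (5)·R1: [0, 16, 12, 12, -8]
R3 ← R3 + (2)·R2: [0, 0, 0, 0, 0]
Echelon form has 2 nonzero rows, so rank(A) = 2.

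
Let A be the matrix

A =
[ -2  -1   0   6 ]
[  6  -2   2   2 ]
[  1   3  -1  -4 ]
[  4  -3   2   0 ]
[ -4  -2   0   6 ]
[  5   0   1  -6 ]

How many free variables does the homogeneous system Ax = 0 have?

Row reduce to echelon form.
R2 ← R2 + (3)·R1: [0, -5, 2, 20]
R3 ← R3 + (1/2)·R1: [0, 5/2, -1, -1]
R4 ← R4 + (2)·R1: [0, -5, 2, 12]
R5 ← R5 − (2)·R1: [0, 0, 0, -6]
R6 ← R6 + (5/2)·R1: [0, -5/2, 1, 9]
R3 ← R3 + (1/2)·R2: [0, 0, 0, 9]
R4 ← R4 − R2: [0, 0, 0, -8]
R6 ← R6 − (1/2)·R2: [0, 0, 0, -1]
R4 ← R4 + (8/9)·R3: [0, 0, 0, 0]
R5 ← R5 + (2/3)·R3: [0, 0, 0, 0]
R6 ← R6 + (1/9)·R3: [0, 0, 0, 0]
3 nonzero rows, so rank(A) = 3.
A has 4 columns; by rank–nullity, nullity = 4 − 3 = 1.

1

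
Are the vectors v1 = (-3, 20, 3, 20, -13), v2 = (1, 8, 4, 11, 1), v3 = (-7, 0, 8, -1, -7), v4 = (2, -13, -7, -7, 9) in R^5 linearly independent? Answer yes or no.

Form the matrix with these vectors as rows and row reduce.
R2 ← R2 + (1/3)·R1: [0, 44/3, 5, 53/3, -10/3]
R3 ← R3 − (7/3)·R1: [0, -140/3, 1, -143/3, 70/3]
R4 ← R4 + (2/3)·R1: [0, 1/3, -5, 19/3, 1/3]
R3 ← R3 + (35/11)·R2: [0, 0, 186/11, 94/11, 140/11]
R4 ← R4 − (1/44)·R2: [0, 0, -225/44, 261/44, 9/22]
R4 ← R4 + (75/248)·R3: [0, 0, 0, 264/31, 132/31]
4 nonzero rows, so the 4 vectors span a space of dimension 4.
Since 4 = 4, the vectors are linearly independent.

yes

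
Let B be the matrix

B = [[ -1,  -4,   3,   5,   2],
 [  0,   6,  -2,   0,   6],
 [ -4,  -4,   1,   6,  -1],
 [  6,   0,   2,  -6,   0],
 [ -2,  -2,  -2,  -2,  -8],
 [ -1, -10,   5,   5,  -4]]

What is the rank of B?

3

Row reduce to echelon form.
R3 ← R3 − (4)·R1: [0, 12, -11, -14, -9]
R4 ← R4 + (6)·R1: [0, -24, 20, 24, 12]
R5 ← R5 − (2)·R1: [0, 6, -8, -12, -12]
R6 ← R6 − R1: [0, -6, 2, 0, -6]
R3 ← R3 − (2)·R2: [0, 0, -7, -14, -21]
R4 ← R4 + (4)·R2: [0, 0, 12, 24, 36]
R5 ← R5 − R2: [0, 0, -6, -12, -18]
R6 ← R6 + R2: [0, 0, 0, 0, 0]
R4 ← R4 + (12/7)·R3: [0, 0, 0, 0, 0]
R5 ← R5 − (6/7)·R3: [0, 0, 0, 0, 0]
Echelon form has 3 nonzero rows, so rank(B) = 3.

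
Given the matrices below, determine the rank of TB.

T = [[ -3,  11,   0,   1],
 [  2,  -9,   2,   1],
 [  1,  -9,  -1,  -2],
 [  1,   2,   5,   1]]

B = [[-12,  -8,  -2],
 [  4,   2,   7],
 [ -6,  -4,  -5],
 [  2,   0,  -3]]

3

First compute TB:
[[ 82,  46,  80],
 [-70, -42, -80],
 [-46, -22, -54],
 [-32, -24, -16]]
Now row reduce the product.
R2 ← R2 + (35/41)·R1: [0, -112/41, -480/41]
R3 ← R3 + (23/41)·R1: [0, 156/41, -374/41]
R4 ← R4 + (16/41)·R1: [0, -248/41, 624/41]
R3 ← R3 + (39/28)·R2: [0, 0, -178/7]
R4 ← R4 − (31/14)·R2: [0, 0, 288/7]
R4 ← R4 + (144/89)·R3: [0, 0, 0]
3 nonzero rows, so rank(TB) = 3.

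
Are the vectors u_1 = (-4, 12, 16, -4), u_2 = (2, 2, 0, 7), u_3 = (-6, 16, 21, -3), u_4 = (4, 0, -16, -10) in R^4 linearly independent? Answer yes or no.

yes

Form the matrix with these vectors as rows and row reduce.
R2 ← R2 + (1/2)·R1: [0, 8, 8, 5]
R3 ← R3 − (3/2)·R1: [0, -2, -3, 3]
R4 ← R4 + R1: [0, 12, 0, -14]
R3 ← R3 + (1/4)·R2: [0, 0, -1, 17/4]
R4 ← R4 − (3/2)·R2: [0, 0, -12, -43/2]
R4 ← R4 − (12)·R3: [0, 0, 0, -145/2]
4 nonzero rows, so the 4 vectors span a space of dimension 4.
Since 4 = 4, the vectors are linearly independent.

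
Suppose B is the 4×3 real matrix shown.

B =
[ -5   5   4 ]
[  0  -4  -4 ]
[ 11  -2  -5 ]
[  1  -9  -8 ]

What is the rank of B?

Row reduce to echelon form.
R3 ← R3 + (11/5)·R1: [0, 9, 19/5]
R4 ← R4 + (1/5)·R1: [0, -8, -36/5]
R3 ← R3 + (9/4)·R2: [0, 0, -26/5]
R4 ← R4 − (2)·R2: [0, 0, 4/5]
R4 ← R4 + (2/13)·R3: [0, 0, 0]
Echelon form has 3 nonzero rows, so rank(B) = 3.

3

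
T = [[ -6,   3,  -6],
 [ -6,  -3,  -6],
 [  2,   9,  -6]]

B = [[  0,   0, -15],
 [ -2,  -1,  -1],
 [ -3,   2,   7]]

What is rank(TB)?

3

First compute TB:
[[ 12, -15,  45],
 [ 24,  -9,  51],
 [  0, -21, -81]]
Now row reduce the product.
R2 ← R2 − (2)·R1: [0, 21, -39]
R3 ← R3 + R2: [0, 0, -120]
3 nonzero rows, so rank(TB) = 3.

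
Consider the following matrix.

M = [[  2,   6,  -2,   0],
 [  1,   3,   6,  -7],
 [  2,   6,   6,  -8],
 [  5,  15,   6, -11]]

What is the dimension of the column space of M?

2

Row reduce to echelon form.
R2 ← R2 − (1/2)·R1: [0, 0, 7, -7]
R3 ← R3 − R1: [0, 0, 8, -8]
R4 ← R4 − (5/2)·R1: [0, 0, 11, -11]
R3 ← R3 − (8/7)·R2: [0, 0, 0, 0]
R4 ← R4 − (11/7)·R2: [0, 0, 0, 0]
Echelon form has 2 nonzero rows, so rank(M) = 2.
The column space has dimension equal to the rank: 2.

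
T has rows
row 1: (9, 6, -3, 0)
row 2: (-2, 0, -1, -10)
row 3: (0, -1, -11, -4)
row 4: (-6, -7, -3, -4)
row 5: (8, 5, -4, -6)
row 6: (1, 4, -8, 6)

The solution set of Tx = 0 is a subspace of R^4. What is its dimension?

0

Row reduce to echelon form.
R2 ← R2 + (2/9)·R1: [0, 4/3, -5/3, -10]
R4 ← R4 + (2/3)·R1: [0, -3, -5, -4]
R5 ← R5 − (8/9)·R1: [0, -1/3, -4/3, -6]
R6 ← R6 − (1/9)·R1: [0, 10/3, -23/3, 6]
R3 ← R3 + (3/4)·R2: [0, 0, -49/4, -23/2]
R4 ← R4 + (9/4)·R2: [0, 0, -35/4, -53/2]
R5 ← R5 + (1/4)·R2: [0, 0, -7/4, -17/2]
R6 ← R6 − (5/2)·R2: [0, 0, -7/2, 31]
R4 ← R4 − (5/7)·R3: [0, 0, 0, -128/7]
R5 ← R5 − (1/7)·R3: [0, 0, 0, -48/7]
R6 ← R6 − (2/7)·R3: [0, 0, 0, 240/7]
R5 ← R5 − (3/8)·R4: [0, 0, 0, 0]
R6 ← R6 + (15/8)·R4: [0, 0, 0, 0]
4 nonzero rows, so rank(T) = 4.
T has 4 columns; by rank–nullity, nullity = 4 − 4 = 0.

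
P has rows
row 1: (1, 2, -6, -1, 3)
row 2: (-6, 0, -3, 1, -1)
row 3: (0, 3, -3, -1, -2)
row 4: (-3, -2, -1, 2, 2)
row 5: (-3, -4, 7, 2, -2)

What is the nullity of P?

Row reduce to echelon form.
R2 ← R2 + (6)·R1: [0, 12, -39, -5, 17]
R4 ← R4 + (3)·R1: [0, 4, -19, -1, 11]
R5 ← R5 + (3)·R1: [0, 2, -11, -1, 7]
R3 ← R3 − (1/4)·R2: [0, 0, 27/4, 1/4, -25/4]
R4 ← R4 − (1/3)·R2: [0, 0, -6, 2/3, 16/3]
R5 ← R5 − (1/6)·R2: [0, 0, -9/2, -1/6, 25/6]
R4 ← R4 + (8/9)·R3: [0, 0, 0, 8/9, -2/9]
R5 ← R5 + (2/3)·R3: [0, 0, 0, 0, 0]
4 nonzero rows, so rank(P) = 4.
P has 5 columns; by rank–nullity, nullity = 5 − 4 = 1.

1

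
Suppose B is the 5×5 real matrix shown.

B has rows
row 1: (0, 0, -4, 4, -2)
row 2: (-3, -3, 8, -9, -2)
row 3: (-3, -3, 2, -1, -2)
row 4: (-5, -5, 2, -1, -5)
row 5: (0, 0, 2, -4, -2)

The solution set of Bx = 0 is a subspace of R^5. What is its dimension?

2

Row reduce to echelon form.
Swap R1 ↔ R2
R3 ← R3 − R1: [0, 0, -6, 8, 0]
R4 ← R4 − (5/3)·R1: [0, 0, -34/3, 14, -5/3]
R3 ← R3 − (3/2)·R2: [0, 0, 0, 2, 3]
R4 ← R4 − (17/6)·R2: [0, 0, 0, 8/3, 4]
R5 ← R5 + (1/2)·R2: [0, 0, 0, -2, -3]
R4 ← R4 − (4/3)·R3: [0, 0, 0, 0, 0]
R5 ← R5 + R3: [0, 0, 0, 0, 0]
3 nonzero rows, so rank(B) = 3.
B has 5 columns; by rank–nullity, nullity = 5 − 3 = 2.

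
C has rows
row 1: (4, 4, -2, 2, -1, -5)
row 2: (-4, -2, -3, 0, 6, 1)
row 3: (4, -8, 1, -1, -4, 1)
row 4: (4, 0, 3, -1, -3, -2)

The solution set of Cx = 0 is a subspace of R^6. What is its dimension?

2

Row reduce to echelon form.
R2 ← R2 + R1: [0, 2, -5, 2, 5, -4]
R3 ← R3 − R1: [0, -12, 3, -3, -3, 6]
R4 ← R4 − R1: [0, -4, 5, -3, -2, 3]
R3 ← R3 + (6)·R2: [0, 0, -27, 9, 27, -18]
R4 ← R4 + (2)·R2: [0, 0, -5, 1, 8, -5]
R4 ← R4 − (5/27)·R3: [0, 0, 0, -2/3, 3, -5/3]
4 nonzero rows, so rank(C) = 4.
C has 6 columns; by rank–nullity, nullity = 6 − 4 = 2.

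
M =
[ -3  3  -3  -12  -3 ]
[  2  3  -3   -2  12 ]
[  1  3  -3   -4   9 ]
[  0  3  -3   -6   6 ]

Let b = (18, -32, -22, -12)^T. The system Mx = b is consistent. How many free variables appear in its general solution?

Row reduce the augmented matrix [M | b].
R2 ← R2 + (2/3)·R1: [0, 5, -5, -10, 10, -20]
R3 ← R3 + (1/3)·R1: [0, 4, -4, -8, 8, -16]
R3 ← R3 − (4/5)·R2: [0, 0, 0, 0, 0, 0]
R4 ← R4 − (3/5)·R2: [0, 0, 0, 0, 0, 0]
The echelon form has 2 nonzero rows, and every pivot lies in the first 5 columns, so rank(M) = rank([M|b]) = 2.
The system is consistent.
Free variables = (unknowns) − (rank) = 5 − 2 = 3.

3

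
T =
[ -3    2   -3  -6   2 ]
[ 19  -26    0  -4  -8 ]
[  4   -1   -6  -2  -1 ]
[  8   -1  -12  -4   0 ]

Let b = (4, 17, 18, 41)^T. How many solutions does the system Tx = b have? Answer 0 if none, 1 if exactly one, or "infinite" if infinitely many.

Row reduce the augmented matrix [T | b].
R2 ← R2 + (19/3)·R1: [0, -40/3, -19, -42, 14/3, 127/3]
R3 ← R3 + (4/3)·R1: [0, 5/3, -10, -10, 5/3, 70/3]
R4 ← R4 + (8/3)·R1: [0, 13/3, -20, -20, 16/3, 155/3]
R3 ← R3 + (1/8)·R2: [0, 0, -99/8, -61/4, 9/4, 229/8]
R4 ← R4 + (13/40)·R2: [0, 0, -1047/40, -673/20, 137/20, 2617/40]
R4 ← R4 − (349/165)·R3: [0, 0, 0, -46/33, 23/11, 161/33]
The echelon form has 4 nonzero rows, and every pivot lies in the first 5 columns, so rank(T) = rank([T|b]) = 4.
The system is consistent.
rank = 4 < 5 unknowns, so there are infinitely many solutions.

infinite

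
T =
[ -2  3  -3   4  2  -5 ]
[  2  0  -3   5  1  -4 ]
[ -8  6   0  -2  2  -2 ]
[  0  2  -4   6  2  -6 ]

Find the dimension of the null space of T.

Row reduce to echelon form.
R2 ← R2 + R1: [0, 3, -6, 9, 3, -9]
R3 ← R3 − (4)·R1: [0, -6, 12, -18, -6, 18]
R3 ← R3 + (2)·R2: [0, 0, 0, 0, 0, 0]
R4 ← R4 − (2/3)·R2: [0, 0, 0, 0, 0, 0]
2 nonzero rows, so rank(T) = 2.
T has 6 columns; by rank–nullity, nullity = 6 − 2 = 4.

4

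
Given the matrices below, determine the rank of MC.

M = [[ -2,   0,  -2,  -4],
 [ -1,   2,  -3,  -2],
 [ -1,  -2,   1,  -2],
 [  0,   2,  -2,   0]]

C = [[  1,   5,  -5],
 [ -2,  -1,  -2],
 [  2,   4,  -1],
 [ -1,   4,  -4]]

2

First compute MC:
[[ -2, -34,  28],
 [ -9, -27,  12],
 [  7,  -7,  16],
 [ -8, -10,  -2]]
Now row reduce the product.
R2 ← R2 − (9/2)·R1: [0, 126, -114]
R3 ← R3 + (7/2)·R1: [0, -126, 114]
R4 ← R4 − (4)·R1: [0, 126, -114]
R3 ← R3 + R2: [0, 0, 0]
R4 ← R4 − R2: [0, 0, 0]
2 nonzero rows, so rank(MC) = 2.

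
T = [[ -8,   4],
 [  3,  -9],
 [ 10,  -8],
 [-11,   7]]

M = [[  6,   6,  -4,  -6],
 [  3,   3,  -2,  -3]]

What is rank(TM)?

First compute TM:
[[-36, -36,  24,  36],
 [ -9,  -9,   6,   9],
 [ 36,  36, -24, -36],
 [-45, -45,  30,  45]]
Now row reduce the product.
R2 ← R2 − (1/4)·R1: [0, 0, 0, 0]
R3 ← R3 + R1: [0, 0, 0, 0]
R4 ← R4 − (5/4)·R1: [0, 0, 0, 0]
1 nonzero row, so rank(TM) = 1.

1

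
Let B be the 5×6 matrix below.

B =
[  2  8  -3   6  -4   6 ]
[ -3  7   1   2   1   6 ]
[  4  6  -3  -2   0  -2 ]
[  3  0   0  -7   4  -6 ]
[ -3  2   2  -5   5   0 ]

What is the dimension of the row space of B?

5

Row reduce to echelon form.
R2 ← R2 + (3/2)·R1: [0, 19, -7/2, 11, -5, 15]
R3 ← R3 − (2)·R1: [0, -10, 3, -14, 8, -14]
R4 ← R4 − (3/2)·R1: [0, -12, 9/2, -16, 10, -15]
R5 ← R5 + (3/2)·R1: [0, 14, -5/2, 4, -1, 9]
R3 ← R3 + (10/19)·R2: [0, 0, 22/19, -156/19, 102/19, -116/19]
R4 ← R4 + (12/19)·R2: [0, 0, 87/38, -172/19, 130/19, -105/19]
R5 ← R5 − (14/19)·R2: [0, 0, 3/38, -78/19, 51/19, -39/19]
R4 ← R4 − (87/44)·R3: [0, 0, 0, 79/11, -83/22, 72/11]
R5 ← R5 − (3/44)·R3: [0, 0, 0, -39/11, 51/22, -18/11]
R5 ← R5 + (39/79)·R4: [0, 0, 0, 0, 36/79, 126/79]
Echelon form has 5 nonzero rows, so rank(B) = 5.
The row space has dimension equal to the rank: 5.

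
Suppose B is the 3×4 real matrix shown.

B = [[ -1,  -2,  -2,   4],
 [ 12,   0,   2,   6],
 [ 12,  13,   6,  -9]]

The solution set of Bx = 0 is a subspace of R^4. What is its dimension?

1

Row reduce to echelon form.
R2 ← R2 + (12)·R1: [0, -24, -22, 54]
R3 ← R3 + (12)·R1: [0, -11, -18, 39]
R3 ← R3 − (11/24)·R2: [0, 0, -95/12, 57/4]
3 nonzero rows, so rank(B) = 3.
B has 4 columns; by rank–nullity, nullity = 4 − 3 = 1.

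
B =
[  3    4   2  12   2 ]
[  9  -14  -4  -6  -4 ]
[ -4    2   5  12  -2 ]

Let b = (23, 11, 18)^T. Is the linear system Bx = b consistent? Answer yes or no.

Row reduce the augmented matrix [B | b].
R2 ← R2 − (3)·R1: [0, -26, -10, -42, -10, -58]
R3 ← R3 + (4/3)·R1: [0, 22/3, 23/3, 28, 2/3, 146/3]
R3 ← R3 + (11/39)·R2: [0, 0, 63/13, 210/13, -28/13, 420/13]
The echelon form has 3 nonzero rows, and every pivot lies in the first 5 columns, so rank(B) = rank([B|b]) = 3.
The system is consistent.

yes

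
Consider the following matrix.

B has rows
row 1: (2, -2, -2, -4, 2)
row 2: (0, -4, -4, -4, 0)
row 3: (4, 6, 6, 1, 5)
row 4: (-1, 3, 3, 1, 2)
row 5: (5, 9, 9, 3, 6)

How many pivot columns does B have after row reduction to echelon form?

Row reduce to echelon form.
R3 ← R3 − (2)·R1: [0, 10, 10, 9, 1]
R4 ← R4 + (1/2)·R1: [0, 2, 2, -1, 3]
R5 ← R5 − (5/2)·R1: [0, 14, 14, 13, 1]
R3 ← R3 + (5/2)·R2: [0, 0, 0, -1, 1]
R4 ← R4 + (1/2)·R2: [0, 0, 0, -3, 3]
R5 ← R5 + (7/2)·R2: [0, 0, 0, -1, 1]
R4 ← R4 − (3)·R3: [0, 0, 0, 0, 0]
R5 ← R5 − R3: [0, 0, 0, 0, 0]
Echelon form has 3 nonzero rows, so rank(B) = 3.
Each nonzero row contributes one pivot column: 3 pivot columns.

3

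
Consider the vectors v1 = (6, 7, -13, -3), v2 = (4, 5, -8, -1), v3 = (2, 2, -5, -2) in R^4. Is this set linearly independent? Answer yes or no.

Form the matrix with these vectors as rows and row reduce.
R2 ← R2 − (2/3)·R1: [0, 1/3, 2/3, 1]
R3 ← R3 − (1/3)·R1: [0, -1/3, -2/3, -1]
R3 ← R3 + R2: [0, 0, 0, 0]
2 nonzero rows, so the 3 vectors span a space of dimension 2.
Since 2 < 3, the vectors are linearly dependent.

no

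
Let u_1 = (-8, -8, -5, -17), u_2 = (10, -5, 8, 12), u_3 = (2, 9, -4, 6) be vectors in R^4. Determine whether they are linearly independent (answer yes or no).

yes

Form the matrix with these vectors as rows and row reduce.
R2 ← R2 + (5/4)·R1: [0, -15, 7/4, -37/4]
R3 ← R3 + (1/4)·R1: [0, 7, -21/4, 7/4]
R3 ← R3 + (7/15)·R2: [0, 0, -133/30, -77/30]
3 nonzero rows, so the 3 vectors span a space of dimension 3.
Since 3 = 3, the vectors are linearly independent.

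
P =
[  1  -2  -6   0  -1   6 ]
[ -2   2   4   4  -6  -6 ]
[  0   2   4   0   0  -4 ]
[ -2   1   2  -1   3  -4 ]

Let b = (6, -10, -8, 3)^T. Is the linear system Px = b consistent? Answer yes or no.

yes

Row reduce the augmented matrix [P | b].
R2 ← R2 + (2)·R1: [0, -2, -8, 4, -8, 6, 2]
R4 ← R4 + (2)·R1: [0, -3, -10, -1, 1, 8, 15]
R3 ← R3 + R2: [0, 0, -4, 4, -8, 2, -6]
R4 ← R4 − (3/2)·R2: [0, 0, 2, -7, 13, -1, 12]
R4 ← R4 + (1/2)·R3: [0, 0, 0, -5, 9, 0, 9]
The echelon form has 4 nonzero rows, and every pivot lies in the first 6 columns, so rank(P) = rank([P|b]) = 4.
The system is consistent.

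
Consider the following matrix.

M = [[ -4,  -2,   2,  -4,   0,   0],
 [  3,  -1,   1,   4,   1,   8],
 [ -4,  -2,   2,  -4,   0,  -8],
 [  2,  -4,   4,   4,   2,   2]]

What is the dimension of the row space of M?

Row reduce to echelon form.
R2 ← R2 + (3/4)·R1: [0, -5/2, 5/2, 1, 1, 8]
R3 ← R3 − R1: [0, 0, 0, 0, 0, -8]
R4 ← R4 + (1/2)·R1: [0, -5, 5, 2, 2, 2]
R4 ← R4 − (2)·R2: [0, 0, 0, 0, 0, -14]
R4 ← R4 − (7/4)·R3: [0, 0, 0, 0, 0, 0]
Echelon form has 3 nonzero rows, so rank(M) = 3.
The row space has dimension equal to the rank: 3.

3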